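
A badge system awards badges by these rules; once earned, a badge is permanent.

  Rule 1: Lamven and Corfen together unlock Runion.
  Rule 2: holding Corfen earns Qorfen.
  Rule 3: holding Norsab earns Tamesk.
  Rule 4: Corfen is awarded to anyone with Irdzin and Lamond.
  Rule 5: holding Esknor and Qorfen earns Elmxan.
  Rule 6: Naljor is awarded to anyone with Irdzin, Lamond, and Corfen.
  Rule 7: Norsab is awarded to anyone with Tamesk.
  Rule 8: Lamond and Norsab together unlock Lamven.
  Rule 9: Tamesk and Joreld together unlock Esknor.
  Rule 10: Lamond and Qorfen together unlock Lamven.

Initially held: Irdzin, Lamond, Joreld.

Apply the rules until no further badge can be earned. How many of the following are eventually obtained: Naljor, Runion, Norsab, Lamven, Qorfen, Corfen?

With Irdzin and Lamond, Corfen is earned (Rule 4).
With Irdzin, Lamond, and Corfen, Naljor is earned (Rule 6).
With Corfen, Qorfen is earned (Rule 2).
With Lamond and Qorfen, Lamven is earned (Rule 10).
With Lamven and Corfen, Runion is earned (Rule 1).
Naljor: reached.
Runion: reached.
Norsab would need Tamesk (Rule 7), but Tamesk is never earned.
Lamven: reached.
Qorfen: reached.
Corfen: reached.
Reached: Naljor, Runion, Lamven, Qorfen, and Corfen — 5 of the 6.

5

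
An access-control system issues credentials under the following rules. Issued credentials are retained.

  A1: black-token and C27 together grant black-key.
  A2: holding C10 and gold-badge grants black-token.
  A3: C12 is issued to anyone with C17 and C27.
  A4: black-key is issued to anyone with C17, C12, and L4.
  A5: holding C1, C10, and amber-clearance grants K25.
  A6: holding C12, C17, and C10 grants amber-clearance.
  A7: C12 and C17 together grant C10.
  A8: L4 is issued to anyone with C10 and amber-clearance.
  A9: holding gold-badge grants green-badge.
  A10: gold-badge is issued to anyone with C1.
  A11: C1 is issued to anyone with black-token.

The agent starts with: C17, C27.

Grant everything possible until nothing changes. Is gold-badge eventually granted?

gold-badge would need C1 (A10), but C1 is never granted.

No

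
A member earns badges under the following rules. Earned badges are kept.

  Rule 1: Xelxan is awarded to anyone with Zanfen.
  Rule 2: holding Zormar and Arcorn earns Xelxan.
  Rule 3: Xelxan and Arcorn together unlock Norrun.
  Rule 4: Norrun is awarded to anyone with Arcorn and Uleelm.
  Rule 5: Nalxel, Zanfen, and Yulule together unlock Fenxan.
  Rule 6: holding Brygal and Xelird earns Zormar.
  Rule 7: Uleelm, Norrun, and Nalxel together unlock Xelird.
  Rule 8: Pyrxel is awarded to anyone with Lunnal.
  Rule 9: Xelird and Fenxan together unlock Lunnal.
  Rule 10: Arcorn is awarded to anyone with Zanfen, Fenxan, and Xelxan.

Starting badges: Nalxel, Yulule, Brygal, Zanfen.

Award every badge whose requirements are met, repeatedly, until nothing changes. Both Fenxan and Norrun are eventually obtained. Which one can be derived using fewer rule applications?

Fenxan: With Nalxel, Zanfen, and Yulule, Fenxan is earned (Rule 5). [1 rule application]
Norrun: With Nalxel, Zanfen, and Yulule, Fenxan is earned (Rule 5). With Zanfen, Xelxan is earned (Rule 1). With Zanfen, Fenxan, and Xelxan, Arcorn is earned (Rule 10). With Xelxan and Arcorn, Norrun is earned (Rule 3). [4 rule applications]
Fenxan needs fewer.

Fenxan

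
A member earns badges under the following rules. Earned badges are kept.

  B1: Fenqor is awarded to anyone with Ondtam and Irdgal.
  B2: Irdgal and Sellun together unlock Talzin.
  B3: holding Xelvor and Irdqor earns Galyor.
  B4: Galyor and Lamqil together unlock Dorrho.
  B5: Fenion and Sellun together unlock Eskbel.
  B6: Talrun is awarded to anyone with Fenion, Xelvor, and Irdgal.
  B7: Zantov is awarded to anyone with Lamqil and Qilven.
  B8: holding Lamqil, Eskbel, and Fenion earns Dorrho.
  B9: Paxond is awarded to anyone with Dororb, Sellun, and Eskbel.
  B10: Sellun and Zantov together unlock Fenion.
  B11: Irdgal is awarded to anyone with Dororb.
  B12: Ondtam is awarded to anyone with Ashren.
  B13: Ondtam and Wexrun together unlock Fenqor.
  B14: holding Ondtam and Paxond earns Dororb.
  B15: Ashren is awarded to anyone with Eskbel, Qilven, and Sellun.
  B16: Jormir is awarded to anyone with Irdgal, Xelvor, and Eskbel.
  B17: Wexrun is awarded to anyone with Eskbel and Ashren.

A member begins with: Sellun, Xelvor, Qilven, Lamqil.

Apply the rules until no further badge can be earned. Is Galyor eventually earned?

No

Galyor would need Xelvor and Irdqor (B3), but Irdqor is never earned.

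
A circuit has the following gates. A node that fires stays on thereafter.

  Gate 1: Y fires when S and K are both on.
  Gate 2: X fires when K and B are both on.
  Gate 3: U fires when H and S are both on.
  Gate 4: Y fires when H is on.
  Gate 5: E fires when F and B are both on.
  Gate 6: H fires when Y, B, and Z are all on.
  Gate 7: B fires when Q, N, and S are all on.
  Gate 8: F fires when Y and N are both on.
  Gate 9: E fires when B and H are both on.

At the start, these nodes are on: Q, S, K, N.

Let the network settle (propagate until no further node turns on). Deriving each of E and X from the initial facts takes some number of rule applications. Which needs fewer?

X

X: Gate 7: Q, N, and S on → B on. K and B are on, so X fires (Gate 2). [2 rule applications]
E: Q, N, and S are on, so B fires (Gate 7). S and K are on, so Y fires (Gate 1). Y and N are on, so F fires (Gate 8). F and B are on, so E fires (Gate 5). [4 rule applications]
X needs fewer.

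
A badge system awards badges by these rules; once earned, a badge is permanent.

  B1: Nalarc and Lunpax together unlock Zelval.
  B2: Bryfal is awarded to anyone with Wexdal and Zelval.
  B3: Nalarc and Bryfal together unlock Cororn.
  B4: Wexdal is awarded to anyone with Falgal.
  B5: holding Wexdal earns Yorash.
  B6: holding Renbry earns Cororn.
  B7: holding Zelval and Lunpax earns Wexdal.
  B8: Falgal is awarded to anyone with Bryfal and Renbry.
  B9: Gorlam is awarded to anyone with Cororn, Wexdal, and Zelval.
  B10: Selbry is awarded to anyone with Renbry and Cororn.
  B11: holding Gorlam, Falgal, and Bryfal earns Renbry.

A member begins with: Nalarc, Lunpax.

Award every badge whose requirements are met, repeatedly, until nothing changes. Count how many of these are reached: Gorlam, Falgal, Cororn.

With Nalarc and Lunpax, Zelval is earned (B1).
With Zelval and Lunpax, Wexdal is earned (B7).
With Wexdal and Zelval, Bryfal is earned (B2).
With Nalarc and Bryfal, Cororn is earned (B3).
With Cororn, Wexdal, and Zelval, Gorlam is earned (B9).
Gorlam: reached.
Falgal would need Bryfal and Renbry (B8), but Renbry is never earned.
Cororn: reached.
Reached: Gorlam and Cororn — 2 of the 3.

2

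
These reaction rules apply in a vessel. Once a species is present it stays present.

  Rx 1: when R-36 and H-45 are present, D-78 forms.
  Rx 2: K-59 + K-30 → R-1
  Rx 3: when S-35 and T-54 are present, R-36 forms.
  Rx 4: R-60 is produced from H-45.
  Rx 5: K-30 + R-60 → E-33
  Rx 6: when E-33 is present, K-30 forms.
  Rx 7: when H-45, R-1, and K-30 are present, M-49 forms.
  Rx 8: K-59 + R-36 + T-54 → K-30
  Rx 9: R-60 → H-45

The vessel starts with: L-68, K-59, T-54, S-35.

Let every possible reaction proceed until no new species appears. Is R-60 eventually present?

No

R-60 would need H-45 (Rx 4), but H-45 never forms.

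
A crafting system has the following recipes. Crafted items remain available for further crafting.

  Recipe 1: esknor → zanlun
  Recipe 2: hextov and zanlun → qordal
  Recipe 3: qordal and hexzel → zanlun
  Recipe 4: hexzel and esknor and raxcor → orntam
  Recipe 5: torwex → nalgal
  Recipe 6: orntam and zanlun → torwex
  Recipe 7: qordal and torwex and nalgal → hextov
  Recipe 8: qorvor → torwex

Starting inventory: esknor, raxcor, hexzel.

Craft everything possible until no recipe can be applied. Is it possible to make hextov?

No

hextov would need qordal, torwex, and nalgal (Recipe 7), but qordal is never obtained.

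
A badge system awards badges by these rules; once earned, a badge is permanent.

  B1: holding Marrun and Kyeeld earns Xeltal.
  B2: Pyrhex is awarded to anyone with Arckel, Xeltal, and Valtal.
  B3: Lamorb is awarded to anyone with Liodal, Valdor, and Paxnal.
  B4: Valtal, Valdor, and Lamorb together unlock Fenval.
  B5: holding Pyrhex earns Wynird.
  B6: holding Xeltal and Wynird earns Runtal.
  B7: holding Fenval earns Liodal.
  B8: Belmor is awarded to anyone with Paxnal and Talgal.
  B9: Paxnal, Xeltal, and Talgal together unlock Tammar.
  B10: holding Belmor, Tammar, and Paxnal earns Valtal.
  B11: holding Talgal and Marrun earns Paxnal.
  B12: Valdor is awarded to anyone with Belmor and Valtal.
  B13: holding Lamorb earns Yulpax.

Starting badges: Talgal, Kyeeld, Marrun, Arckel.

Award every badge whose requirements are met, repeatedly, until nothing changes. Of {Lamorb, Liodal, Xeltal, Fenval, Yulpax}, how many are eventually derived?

With Marrun and Kyeeld, Xeltal is earned (B1).
Lamorb would need Liodal, Valdor, and Paxnal (B3), but Liodal is never earned.
Liodal would need Fenval (B7), but Fenval is never earned.
Xeltal: reached.
Fenval would need Valtal, Valdor, and Lamorb (B4), but Lamorb is never earned.
Yulpax would need Lamorb (B13), but Lamorb is never earned.
Reached: Xeltal — 1 of the 5.

1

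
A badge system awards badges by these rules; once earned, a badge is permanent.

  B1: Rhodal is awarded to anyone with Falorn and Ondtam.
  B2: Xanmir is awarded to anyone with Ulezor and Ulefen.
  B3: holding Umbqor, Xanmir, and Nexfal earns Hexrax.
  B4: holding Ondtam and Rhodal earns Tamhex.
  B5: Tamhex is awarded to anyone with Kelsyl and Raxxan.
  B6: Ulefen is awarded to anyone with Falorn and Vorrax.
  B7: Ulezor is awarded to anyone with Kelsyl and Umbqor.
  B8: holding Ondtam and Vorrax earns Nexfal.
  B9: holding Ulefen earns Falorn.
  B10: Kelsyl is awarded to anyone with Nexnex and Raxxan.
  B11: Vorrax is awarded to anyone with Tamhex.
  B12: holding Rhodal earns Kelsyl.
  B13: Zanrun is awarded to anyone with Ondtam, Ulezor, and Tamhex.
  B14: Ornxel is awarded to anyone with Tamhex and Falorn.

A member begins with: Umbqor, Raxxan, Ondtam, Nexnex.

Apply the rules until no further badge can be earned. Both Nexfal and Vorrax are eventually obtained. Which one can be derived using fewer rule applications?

Vorrax

Vorrax: With Nexnex and Raxxan, Kelsyl is earned (B10). With Kelsyl and Raxxan, Tamhex is earned (B5). With Tamhex, Vorrax is earned (B11). [3 rule applications]
Nexfal: With Nexnex and Raxxan, Kelsyl is earned (B10). With Kelsyl and Raxxan, Tamhex is earned (B5). With Tamhex, Vorrax is earned (B11). With Ondtam and Vorrax, Nexfal is earned (B8). [4 rule applications]
Vorrax needs fewer.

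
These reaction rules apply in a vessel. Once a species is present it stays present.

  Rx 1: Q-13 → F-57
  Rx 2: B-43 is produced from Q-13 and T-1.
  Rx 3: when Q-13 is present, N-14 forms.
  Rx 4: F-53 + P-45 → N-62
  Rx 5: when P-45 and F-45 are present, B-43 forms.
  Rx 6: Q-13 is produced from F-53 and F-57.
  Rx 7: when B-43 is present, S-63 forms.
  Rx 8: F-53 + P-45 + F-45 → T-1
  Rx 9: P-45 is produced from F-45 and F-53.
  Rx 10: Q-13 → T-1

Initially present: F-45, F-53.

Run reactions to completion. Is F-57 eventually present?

No

F-57 would need Q-13 (Rx 1), but Q-13 never forms.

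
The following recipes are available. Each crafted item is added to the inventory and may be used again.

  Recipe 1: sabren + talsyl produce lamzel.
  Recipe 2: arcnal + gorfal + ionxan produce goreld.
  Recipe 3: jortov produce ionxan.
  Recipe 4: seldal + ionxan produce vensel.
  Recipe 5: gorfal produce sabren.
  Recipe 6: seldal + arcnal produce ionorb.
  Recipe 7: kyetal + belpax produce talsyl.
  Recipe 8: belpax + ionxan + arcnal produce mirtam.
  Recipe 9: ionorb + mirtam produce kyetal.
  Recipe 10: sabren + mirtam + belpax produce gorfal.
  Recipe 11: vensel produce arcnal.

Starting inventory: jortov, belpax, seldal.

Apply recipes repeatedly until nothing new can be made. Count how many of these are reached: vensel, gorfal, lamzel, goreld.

1

jortov → ionxan (Recipe 3).
seldal + ionxan → vensel (Recipe 4).
vensel: reached.
gorfal would need sabren, mirtam, and belpax (Recipe 10), but sabren is never obtained.
lamzel would need sabren and talsyl (Recipe 1), but sabren is never obtained.
goreld would need arcnal, gorfal, and ionxan (Recipe 2), but gorfal is never obtained.
Reached: vensel — 1 of the 4.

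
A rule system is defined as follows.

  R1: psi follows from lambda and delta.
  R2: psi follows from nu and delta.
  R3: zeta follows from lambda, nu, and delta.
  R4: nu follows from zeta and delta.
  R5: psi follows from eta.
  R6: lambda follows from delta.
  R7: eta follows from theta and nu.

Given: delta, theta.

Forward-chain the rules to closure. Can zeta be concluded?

No

zeta would need lambda, nu, and delta (R3), but nu is never established.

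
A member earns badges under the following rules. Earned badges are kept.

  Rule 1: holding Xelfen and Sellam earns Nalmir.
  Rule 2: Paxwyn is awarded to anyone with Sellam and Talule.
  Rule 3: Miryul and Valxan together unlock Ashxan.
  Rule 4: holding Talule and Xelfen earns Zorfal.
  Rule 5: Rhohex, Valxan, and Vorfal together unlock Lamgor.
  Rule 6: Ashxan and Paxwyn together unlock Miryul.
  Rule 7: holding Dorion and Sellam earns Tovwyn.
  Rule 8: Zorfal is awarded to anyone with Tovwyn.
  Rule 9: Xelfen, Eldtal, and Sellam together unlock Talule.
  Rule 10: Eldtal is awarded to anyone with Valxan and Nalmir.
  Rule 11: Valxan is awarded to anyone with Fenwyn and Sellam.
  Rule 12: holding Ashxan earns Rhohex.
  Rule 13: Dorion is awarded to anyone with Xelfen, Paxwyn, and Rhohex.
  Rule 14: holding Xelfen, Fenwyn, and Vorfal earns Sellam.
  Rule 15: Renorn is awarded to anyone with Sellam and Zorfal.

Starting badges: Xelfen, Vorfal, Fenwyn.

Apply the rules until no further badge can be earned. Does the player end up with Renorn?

Yes

With Xelfen, Fenwyn, and Vorfal, Sellam is earned (Rule 14).
With Xelfen and Sellam, Nalmir is earned (Rule 1).
With Fenwyn and Sellam, Valxan is earned (Rule 11).
With Valxan and Nalmir, Eldtal is earned (Rule 10).
With Xelfen, Eldtal, and Sellam, Talule is earned (Rule 9).
With Talule and Xelfen, Zorfal is earned (Rule 4).
With Sellam and Zorfal, Renorn is earned (Rule 15).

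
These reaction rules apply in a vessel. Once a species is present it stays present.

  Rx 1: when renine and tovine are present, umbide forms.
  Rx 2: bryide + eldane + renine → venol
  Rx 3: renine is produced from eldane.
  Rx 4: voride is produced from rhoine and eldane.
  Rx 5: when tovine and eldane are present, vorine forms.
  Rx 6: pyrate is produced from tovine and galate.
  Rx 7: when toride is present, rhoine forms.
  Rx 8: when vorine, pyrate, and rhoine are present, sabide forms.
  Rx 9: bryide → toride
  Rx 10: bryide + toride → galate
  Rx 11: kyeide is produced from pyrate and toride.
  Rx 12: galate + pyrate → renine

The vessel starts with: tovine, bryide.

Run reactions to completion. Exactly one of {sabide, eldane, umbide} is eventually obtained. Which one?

bryide present → toride forms (Rx 9).
bryide and toride present → galate forms (Rx 10).
tovine and galate present → pyrate forms (Rx 6).
galate and pyrate present → renine forms (Rx 12).
renine and tovine present → umbide forms (Rx 1).
sabide would need vorine, pyrate, and rhoine (Rx 8), but vorine never forms. No rule produces eldane, and it is not given.

umbide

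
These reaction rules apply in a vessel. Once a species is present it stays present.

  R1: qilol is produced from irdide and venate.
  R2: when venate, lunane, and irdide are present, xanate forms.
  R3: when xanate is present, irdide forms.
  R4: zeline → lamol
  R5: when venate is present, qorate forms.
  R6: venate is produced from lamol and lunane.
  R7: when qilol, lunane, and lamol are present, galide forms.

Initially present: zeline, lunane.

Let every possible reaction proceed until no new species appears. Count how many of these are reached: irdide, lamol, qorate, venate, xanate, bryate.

3

zeline present → lamol forms (R4).
lamol and lunane present → venate forms (R6).
venate present → qorate forms (R5).
irdide would need xanate (R3), but xanate never forms.
lamol: reached.
qorate: reached.
venate: reached.
xanate would need venate, lunane, and irdide (R2), but irdide never forms.
No rule produces bryate, and it is not given.
Reached: lamol, qorate, and venate — 3 of the 6.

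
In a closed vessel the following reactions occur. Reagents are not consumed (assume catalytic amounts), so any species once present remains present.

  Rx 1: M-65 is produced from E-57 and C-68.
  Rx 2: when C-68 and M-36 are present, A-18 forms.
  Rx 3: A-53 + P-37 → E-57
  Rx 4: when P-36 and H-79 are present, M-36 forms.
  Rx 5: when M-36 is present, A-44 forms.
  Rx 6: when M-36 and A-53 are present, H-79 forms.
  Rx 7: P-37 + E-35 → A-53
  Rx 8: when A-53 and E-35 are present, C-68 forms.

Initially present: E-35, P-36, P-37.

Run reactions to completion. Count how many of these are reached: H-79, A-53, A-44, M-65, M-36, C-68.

3

P-37 and E-35 present → A-53 forms (Rx 7).
A-53 and P-37 present → E-57 forms (Rx 3).
A-53 and E-35 present → C-68 forms (Rx 8).
E-57 and C-68 present → M-65 forms (Rx 1).
H-79 would need M-36 and A-53 (Rx 6), but M-36 never forms.
A-53: reached.
A-44 would need M-36 (Rx 5), but M-36 never forms.
M-65: reached.
M-36 would need P-36 and H-79 (Rx 4), but H-79 never forms.
C-68: reached.
Reached: A-53, M-65, and C-68 — 3 of the 6.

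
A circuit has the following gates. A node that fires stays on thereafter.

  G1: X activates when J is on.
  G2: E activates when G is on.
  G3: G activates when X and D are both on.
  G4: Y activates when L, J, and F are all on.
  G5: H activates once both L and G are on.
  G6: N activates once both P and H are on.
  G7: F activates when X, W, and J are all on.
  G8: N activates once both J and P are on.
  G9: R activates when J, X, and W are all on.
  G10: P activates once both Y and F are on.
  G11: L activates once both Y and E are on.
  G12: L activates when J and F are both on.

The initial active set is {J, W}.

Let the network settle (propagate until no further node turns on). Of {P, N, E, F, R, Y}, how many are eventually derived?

J is on, so X activates (G1).
X, W, and J are on, so F activates (G7).
J, X, and W are on, so R activates (G9).
J and F are on, so L activates (G12).
G4: L, J, and F on → Y on.
G10: Y and F on → P on.
G8: J and P on → N on.
P: reached.
N: reached.
E would need G (G2), but G never turns on.
F: reached.
R: reached.
Y: reached.
Reached: P, N, F, R, and Y — 5 of the 6.

5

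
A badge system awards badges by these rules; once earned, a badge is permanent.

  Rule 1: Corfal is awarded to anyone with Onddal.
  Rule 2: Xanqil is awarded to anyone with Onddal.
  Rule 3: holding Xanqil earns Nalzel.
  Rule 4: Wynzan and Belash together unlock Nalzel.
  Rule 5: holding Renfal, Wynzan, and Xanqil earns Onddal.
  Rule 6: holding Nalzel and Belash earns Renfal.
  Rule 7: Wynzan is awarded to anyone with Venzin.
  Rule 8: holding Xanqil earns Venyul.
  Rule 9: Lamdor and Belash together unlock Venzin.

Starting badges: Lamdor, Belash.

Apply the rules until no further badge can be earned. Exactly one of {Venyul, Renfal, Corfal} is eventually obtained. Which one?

With Lamdor and Belash, Venzin is earned (Rule 9).
With Venzin, Wynzan is earned (Rule 7).
With Wynzan and Belash, Nalzel is earned (Rule 4).
With Nalzel and Belash, Renfal is earned (Rule 6).
Corfal would need Onddal (Rule 1), but Onddal is never earned. Venyul would need Xanqil (Rule 8), but Xanqil is never earned.

Renfal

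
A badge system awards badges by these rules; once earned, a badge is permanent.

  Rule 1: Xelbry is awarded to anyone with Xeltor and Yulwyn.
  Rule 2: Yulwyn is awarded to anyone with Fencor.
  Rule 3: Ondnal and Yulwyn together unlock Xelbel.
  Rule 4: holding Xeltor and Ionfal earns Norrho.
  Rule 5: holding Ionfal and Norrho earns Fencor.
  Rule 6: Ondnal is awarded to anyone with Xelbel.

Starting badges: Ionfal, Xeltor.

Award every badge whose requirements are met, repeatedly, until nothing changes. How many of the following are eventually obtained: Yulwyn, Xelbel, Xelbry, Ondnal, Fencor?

3

With Xeltor and Ionfal, Norrho is earned (Rule 4).
With Ionfal and Norrho, Fencor is earned (Rule 5).
With Fencor, Yulwyn is earned (Rule 2).
With Xeltor and Yulwyn, Xelbry is earned (Rule 1).
Yulwyn: reached.
Xelbel would need Ondnal and Yulwyn (Rule 3), but Ondnal is never earned.
Xelbry: reached.
Ondnal would need Xelbel (Rule 6), but Xelbel is never earned.
Fencor: reached.
Reached: Yulwyn, Xelbry, and Fencor — 3 of the 5.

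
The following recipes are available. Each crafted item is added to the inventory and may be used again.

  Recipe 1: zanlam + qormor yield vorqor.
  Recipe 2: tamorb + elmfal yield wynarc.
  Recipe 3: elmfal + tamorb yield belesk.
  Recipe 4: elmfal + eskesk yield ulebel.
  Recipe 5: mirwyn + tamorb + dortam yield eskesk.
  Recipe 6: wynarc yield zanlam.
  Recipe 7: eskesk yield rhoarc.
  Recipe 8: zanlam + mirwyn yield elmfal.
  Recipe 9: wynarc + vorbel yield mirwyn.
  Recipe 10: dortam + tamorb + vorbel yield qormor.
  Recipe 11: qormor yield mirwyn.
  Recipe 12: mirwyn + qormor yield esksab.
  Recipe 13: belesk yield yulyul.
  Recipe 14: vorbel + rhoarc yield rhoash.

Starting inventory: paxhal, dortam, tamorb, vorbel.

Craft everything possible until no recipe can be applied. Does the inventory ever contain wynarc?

wynarc would need tamorb and elmfal (Recipe 2), but elmfal is never obtained.

No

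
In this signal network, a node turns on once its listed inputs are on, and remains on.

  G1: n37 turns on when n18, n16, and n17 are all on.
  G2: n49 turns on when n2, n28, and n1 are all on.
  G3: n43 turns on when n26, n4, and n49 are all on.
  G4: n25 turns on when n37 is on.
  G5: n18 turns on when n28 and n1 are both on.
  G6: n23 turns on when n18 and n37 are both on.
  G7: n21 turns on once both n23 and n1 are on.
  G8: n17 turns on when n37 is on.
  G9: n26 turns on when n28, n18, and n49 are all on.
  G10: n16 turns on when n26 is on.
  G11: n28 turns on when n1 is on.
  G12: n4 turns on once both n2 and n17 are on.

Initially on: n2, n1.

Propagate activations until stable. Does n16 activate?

n1 is on, so n28 turns on (G11).
G2: n2, n28, and n1 on → n49 on.
n28 and n1 are on, so n18 turns on (G5).
G9: n28, n18, and n49 on → n26 on.
n26 is on, so n16 turns on (G10).

Yes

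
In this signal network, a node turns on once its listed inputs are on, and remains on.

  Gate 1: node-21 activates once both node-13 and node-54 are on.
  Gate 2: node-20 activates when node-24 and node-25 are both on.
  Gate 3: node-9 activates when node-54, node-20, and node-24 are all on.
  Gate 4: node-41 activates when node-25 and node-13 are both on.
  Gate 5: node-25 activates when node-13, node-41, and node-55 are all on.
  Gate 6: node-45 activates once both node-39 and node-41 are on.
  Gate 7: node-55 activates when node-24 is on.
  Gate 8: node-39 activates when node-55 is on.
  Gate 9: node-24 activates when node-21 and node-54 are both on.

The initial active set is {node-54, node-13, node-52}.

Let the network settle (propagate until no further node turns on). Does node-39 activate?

Yes

node-13 and node-54 are on, so node-21 activates (Gate 1).
node-21 and node-54 are on, so node-24 activates (Gate 9).
node-24 is on, so node-55 activates (Gate 7).
Gate 8: node-55 on → node-39 on.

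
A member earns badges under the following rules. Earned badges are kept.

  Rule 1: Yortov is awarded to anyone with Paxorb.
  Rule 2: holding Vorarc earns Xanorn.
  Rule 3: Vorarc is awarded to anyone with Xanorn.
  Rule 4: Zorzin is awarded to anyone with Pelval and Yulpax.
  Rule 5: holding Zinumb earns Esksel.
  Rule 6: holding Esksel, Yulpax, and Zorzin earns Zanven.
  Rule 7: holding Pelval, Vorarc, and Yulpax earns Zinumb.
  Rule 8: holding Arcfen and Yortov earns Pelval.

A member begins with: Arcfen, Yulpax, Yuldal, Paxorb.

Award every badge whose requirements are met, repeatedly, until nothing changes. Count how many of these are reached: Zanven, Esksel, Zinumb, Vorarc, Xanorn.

0

Zanven would need Esksel, Yulpax, and Zorzin (Rule 6), but Esksel is never earned.
Esksel would need Zinumb (Rule 5), but Zinumb is never earned.
Zinumb would need Pelval, Vorarc, and Yulpax (Rule 7), but Vorarc is never earned.
Vorarc would need Xanorn (Rule 3), but Xanorn is never earned.
Xanorn would need Vorarc (Rule 2), but Vorarc is never earned.
None of the 5 are reached.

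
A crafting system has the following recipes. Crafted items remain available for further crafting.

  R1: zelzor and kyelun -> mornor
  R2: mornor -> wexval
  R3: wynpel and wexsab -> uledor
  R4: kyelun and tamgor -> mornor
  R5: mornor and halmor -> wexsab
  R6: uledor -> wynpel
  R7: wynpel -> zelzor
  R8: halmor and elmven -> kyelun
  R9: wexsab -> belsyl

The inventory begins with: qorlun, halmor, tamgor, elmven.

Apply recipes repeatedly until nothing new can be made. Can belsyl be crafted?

Yes

halmor and elmven -> kyelun (R8).
Using R4, kyelun and tamgor make mornor.
mornor and halmor -> wexsab (R5).
Using R9, wexsab makes belsyl.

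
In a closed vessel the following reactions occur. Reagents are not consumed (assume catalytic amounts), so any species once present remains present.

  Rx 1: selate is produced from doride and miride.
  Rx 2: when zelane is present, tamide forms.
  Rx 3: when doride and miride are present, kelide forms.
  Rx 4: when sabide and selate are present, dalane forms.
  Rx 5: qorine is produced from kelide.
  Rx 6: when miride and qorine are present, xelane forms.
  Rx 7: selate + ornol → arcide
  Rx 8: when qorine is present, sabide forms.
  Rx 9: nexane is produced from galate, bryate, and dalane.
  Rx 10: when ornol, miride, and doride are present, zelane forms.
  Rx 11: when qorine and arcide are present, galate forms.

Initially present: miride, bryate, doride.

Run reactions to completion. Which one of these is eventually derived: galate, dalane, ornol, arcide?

dalane

doride and miride present → selate forms (Rx 1).
doride and miride present → kelide forms (Rx 3).
kelide present → qorine forms (Rx 5).
qorine present → sabide forms (Rx 8).
sabide and selate present → dalane forms (Rx 4).
galate would need qorine and arcide (Rx 11), but arcide never forms. No rule produces ornol, and it is not given. arcide would need selate and ornol (Rx 7), but ornol never forms.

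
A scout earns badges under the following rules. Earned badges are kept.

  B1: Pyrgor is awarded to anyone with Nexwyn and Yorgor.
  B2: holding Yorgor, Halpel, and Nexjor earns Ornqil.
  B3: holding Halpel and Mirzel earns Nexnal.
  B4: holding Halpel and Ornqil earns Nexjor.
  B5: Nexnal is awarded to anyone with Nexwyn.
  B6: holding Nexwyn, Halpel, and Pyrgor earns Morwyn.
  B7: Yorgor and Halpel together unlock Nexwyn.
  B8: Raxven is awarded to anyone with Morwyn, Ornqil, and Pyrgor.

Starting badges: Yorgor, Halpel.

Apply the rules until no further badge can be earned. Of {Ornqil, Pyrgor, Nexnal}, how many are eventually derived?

2

With Yorgor and Halpel, Nexwyn is earned (B7).
With Nexwyn, Nexnal is earned (B5).
With Nexwyn and Yorgor, Pyrgor is earned (B1).
Ornqil would need Yorgor, Halpel, and Nexjor (B2), but Nexjor is never earned.
Pyrgor: reached.
Nexnal: reached.
Reached: Pyrgor and Nexnal — 2 of the 3.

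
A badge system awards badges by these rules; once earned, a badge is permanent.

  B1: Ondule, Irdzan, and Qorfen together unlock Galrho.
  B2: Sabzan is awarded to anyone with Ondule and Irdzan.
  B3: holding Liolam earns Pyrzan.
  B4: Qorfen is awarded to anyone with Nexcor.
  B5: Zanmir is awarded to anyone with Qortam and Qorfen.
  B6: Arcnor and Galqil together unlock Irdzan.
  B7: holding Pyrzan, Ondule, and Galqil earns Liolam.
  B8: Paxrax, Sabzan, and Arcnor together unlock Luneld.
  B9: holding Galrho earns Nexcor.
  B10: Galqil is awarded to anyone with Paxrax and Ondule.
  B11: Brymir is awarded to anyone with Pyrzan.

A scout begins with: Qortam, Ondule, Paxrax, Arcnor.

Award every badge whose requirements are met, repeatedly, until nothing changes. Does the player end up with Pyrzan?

Pyrzan would need Liolam (B3), but Liolam is never earned.

No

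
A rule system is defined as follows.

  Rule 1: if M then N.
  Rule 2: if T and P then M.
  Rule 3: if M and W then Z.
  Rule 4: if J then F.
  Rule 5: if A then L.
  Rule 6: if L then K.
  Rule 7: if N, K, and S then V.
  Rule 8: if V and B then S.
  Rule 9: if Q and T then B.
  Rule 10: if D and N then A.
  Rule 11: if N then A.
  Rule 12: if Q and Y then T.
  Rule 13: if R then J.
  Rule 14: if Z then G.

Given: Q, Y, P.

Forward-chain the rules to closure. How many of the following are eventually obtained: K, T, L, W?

Q and Y hold, so T follows (Rule 12).
From T and P, Rule 2 gives M.
From M, Rule 1 gives N.
N holds, so A follows (Rule 11).
From A, Rule 5 gives L.
L holds, so K follows (Rule 6).
K: reached.
T: reached.
L: reached.
No rule produces W, and it is not given.
Reached: K, T, and L — 3 of the 4.

3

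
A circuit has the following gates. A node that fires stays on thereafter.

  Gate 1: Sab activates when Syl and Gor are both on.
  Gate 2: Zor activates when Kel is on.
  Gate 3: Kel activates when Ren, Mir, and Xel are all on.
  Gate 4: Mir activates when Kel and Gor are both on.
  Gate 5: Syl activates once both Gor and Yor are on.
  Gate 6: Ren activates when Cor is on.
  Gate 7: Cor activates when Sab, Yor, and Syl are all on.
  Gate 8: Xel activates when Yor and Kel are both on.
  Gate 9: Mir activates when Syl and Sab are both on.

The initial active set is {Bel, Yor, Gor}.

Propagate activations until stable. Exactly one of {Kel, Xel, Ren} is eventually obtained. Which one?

Gor and Yor are on, so Syl activates (Gate 5).
Syl and Gor are on, so Sab activates (Gate 1).
Gate 7: Sab, Yor, and Syl on → Cor on.
Cor is on, so Ren activates (Gate 6).
Kel would need Ren, Mir, and Xel (Gate 3), but Xel never turns on. Xel would need Yor and Kel (Gate 8), but Kel never turns on.

Ren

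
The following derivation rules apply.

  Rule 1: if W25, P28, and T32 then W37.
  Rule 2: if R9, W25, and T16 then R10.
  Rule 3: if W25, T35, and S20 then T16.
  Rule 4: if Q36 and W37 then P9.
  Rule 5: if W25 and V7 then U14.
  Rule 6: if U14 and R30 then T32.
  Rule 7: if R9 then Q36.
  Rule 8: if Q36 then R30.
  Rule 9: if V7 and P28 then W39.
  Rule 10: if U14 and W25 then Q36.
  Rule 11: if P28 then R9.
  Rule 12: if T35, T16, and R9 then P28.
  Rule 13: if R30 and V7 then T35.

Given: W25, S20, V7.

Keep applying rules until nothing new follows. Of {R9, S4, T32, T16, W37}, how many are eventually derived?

2

From W25 and V7, Rule 5 gives U14.
From U14 and W25, Rule 10 gives Q36.
From Q36, Rule 8 gives R30.
From U14 and R30, Rule 6 gives T32.
From R30 and V7, Rule 13 gives T35.
W25, T35, and S20 hold, so T16 follows (Rule 3).
R9 would need P28 (Rule 11), but P28 is never established.
No rule produces S4, and it is not given.
T32: reached.
T16: reached.
W37 would need W25, P28, and T32 (Rule 1), but P28 is never established.
Reached: T32 and T16 — 2 of the 5.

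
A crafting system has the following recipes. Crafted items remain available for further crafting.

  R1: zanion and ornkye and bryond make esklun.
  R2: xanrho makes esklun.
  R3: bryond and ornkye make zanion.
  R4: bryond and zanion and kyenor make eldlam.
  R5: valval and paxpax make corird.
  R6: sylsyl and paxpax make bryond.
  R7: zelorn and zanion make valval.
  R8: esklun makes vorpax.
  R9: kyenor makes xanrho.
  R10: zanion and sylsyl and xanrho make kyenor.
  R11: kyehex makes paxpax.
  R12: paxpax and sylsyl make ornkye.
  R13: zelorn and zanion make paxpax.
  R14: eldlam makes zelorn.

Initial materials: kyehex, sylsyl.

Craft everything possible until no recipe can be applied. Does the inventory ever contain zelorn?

zelorn would need eldlam (R14), but eldlam is never obtained.

No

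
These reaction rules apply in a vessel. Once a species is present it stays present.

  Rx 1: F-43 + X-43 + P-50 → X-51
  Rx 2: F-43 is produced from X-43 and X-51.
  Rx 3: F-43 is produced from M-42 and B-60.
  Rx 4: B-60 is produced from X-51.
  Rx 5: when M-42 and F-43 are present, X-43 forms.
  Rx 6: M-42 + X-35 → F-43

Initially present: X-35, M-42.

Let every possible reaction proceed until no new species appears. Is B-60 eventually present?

B-60 would need X-51 (Rx 4), but X-51 never forms.

No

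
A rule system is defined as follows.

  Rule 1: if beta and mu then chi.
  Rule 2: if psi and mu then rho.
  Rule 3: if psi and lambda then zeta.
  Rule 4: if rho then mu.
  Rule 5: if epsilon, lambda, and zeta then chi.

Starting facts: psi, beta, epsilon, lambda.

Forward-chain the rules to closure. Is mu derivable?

mu would need rho (Rule 4), but rho is never established.

No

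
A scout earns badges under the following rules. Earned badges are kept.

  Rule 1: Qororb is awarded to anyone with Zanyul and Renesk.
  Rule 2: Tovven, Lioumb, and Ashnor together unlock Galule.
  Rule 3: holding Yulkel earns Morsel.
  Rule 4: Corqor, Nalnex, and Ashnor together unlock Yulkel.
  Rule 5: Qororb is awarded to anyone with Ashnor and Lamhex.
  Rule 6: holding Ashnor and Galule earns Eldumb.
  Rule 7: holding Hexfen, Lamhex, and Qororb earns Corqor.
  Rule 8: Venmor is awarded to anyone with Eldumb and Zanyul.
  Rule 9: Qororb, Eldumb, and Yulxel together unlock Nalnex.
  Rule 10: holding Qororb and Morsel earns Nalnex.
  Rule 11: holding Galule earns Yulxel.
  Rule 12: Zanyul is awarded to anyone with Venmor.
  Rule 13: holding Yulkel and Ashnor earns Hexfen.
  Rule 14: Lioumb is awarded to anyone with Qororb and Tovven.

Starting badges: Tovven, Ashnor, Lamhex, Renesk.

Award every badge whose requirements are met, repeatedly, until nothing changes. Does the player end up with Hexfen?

No

Hexfen would need Yulkel and Ashnor (Rule 13), but Yulkel is never earned.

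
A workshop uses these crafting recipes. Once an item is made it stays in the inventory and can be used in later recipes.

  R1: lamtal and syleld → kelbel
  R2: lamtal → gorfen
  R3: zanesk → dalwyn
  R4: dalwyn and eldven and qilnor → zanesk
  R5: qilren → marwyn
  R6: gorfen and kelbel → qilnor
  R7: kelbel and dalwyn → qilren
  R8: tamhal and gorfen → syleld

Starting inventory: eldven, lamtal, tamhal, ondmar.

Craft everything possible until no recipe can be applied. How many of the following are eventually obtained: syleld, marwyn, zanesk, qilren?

lamtal → gorfen (R2).
tamhal and gorfen → syleld (R8).
syleld: reached.
marwyn would need qilren (R5), but qilren is never obtained.
zanesk would need dalwyn, eldven, and qilnor (R4), but dalwyn is never obtained.
qilren would need kelbel and dalwyn (R7), but dalwyn is never obtained.
Reached: syleld — 1 of the 4.

1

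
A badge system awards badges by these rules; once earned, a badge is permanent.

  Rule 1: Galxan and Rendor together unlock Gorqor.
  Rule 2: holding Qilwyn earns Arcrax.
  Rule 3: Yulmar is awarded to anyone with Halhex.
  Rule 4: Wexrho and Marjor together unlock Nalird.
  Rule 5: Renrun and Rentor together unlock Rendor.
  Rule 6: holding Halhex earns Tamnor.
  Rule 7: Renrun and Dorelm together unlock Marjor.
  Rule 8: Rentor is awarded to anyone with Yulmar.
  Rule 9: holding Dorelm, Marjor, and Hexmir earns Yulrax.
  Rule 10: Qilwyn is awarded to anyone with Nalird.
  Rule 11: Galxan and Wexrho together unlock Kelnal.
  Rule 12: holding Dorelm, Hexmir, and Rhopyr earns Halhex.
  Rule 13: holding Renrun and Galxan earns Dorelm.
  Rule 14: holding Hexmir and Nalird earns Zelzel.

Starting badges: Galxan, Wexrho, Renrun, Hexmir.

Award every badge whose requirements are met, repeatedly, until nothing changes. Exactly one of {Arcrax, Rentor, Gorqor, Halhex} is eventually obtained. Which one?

Arcrax

With Renrun and Galxan, Dorelm is earned (Rule 13).
With Renrun and Dorelm, Marjor is earned (Rule 7).
With Wexrho and Marjor, Nalird is earned (Rule 4).
With Nalird, Qilwyn is earned (Rule 10).
With Qilwyn, Arcrax is earned (Rule 2).
Rentor would need Yulmar (Rule 8), but Yulmar is never earned. Gorqor would need Galxan and Rendor (Rule 1), but Rendor is never earned. Halhex would need Dorelm, Hexmir, and Rhopyr (Rule 12), but Rhopyr is never earned.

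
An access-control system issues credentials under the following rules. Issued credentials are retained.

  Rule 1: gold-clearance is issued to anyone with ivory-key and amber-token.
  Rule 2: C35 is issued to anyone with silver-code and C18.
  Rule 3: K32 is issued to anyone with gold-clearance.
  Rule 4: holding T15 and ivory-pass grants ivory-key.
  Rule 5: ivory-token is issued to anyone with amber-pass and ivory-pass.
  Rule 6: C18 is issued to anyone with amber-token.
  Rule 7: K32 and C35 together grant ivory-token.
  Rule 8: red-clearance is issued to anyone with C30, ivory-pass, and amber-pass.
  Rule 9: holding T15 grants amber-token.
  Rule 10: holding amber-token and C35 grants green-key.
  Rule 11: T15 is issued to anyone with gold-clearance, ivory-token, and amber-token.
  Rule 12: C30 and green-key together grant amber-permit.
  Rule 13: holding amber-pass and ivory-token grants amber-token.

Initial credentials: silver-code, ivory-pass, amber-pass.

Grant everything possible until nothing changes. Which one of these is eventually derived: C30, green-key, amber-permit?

green-key

Holding amber-pass and ivory-pass grants ivory-token (Rule 5).
Holding amber-pass and ivory-token grants amber-token (Rule 13).
Holding amber-token grants C18 (Rule 6).
Holding silver-code and C18 grants C35 (Rule 2).
Holding amber-token and C35 grants green-key (Rule 10).
amber-permit would need C30 and green-key (Rule 12), but C30 is never granted. No rule produces C30, and it is not given.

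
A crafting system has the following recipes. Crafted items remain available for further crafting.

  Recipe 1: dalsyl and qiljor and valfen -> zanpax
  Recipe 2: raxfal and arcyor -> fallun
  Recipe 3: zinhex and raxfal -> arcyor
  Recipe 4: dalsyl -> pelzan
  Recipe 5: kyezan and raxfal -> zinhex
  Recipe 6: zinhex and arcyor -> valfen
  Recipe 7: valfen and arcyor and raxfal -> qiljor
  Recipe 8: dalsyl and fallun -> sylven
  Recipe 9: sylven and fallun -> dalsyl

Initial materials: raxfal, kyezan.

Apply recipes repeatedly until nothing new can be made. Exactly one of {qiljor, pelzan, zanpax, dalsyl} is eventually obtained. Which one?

qiljor

kyezan and raxfal -> zinhex (Recipe 5).
Using Recipe 3, zinhex and raxfal make arcyor.
zinhex and arcyor -> valfen (Recipe 6).
valfen and arcyor and raxfal -> qiljor (Recipe 7).
zanpax would need dalsyl, qiljor, and valfen (Recipe 1), but dalsyl is never obtained. pelzan would need dalsyl (Recipe 4), but dalsyl is never obtained. dalsyl would need sylven and fallun (Recipe 9), but sylven is never obtained.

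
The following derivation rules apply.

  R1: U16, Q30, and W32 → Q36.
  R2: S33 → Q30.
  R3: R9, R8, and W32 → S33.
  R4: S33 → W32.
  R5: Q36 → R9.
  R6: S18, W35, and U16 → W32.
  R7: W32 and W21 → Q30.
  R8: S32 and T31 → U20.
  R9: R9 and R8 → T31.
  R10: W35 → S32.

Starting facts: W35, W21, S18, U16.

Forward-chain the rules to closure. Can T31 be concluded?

No

T31 would need R9 and R8 (R9), but R8 is never established.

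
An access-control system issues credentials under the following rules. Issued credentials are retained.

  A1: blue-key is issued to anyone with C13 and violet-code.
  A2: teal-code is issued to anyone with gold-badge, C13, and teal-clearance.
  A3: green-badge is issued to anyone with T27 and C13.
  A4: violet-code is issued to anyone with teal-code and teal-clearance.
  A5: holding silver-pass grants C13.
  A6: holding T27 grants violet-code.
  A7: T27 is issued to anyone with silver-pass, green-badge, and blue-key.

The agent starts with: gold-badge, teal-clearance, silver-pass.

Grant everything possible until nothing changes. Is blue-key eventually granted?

Yes

Holding silver-pass grants C13 (A5).
Holding gold-badge, C13, and teal-clearance grants teal-code (A2).
Holding teal-code and teal-clearance grants violet-code (A4).
Holding C13 and violet-code grants blue-key (A1).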